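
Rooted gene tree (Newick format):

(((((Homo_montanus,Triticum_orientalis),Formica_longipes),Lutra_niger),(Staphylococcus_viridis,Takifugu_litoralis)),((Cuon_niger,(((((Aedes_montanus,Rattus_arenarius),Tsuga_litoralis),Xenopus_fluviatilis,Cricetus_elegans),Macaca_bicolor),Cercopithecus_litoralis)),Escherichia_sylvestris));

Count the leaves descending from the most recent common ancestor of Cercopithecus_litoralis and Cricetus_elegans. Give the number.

The MRCA of Cercopithecus_litoralis and Cricetus_elegans is the node subtending (((((Aedes_montanus,Rattus_arenarius),Tsuga_litoralis),Xenopus_fluviatilis,Cricetus_elegans),Macaca_bicolor),Cercopithecus_litoralis).
That clade contains 7 terminal taxa: Aedes_montanus, Cercopithecus_litoralis, Cricetus_elegans, Macaca_bicolor, Rattus_arenarius, Tsuga_litoralis, Xenopus_fluviatilis.

7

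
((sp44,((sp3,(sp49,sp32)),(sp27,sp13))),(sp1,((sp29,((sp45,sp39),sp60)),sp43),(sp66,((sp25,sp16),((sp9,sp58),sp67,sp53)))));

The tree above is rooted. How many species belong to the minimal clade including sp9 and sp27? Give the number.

The MRCA of sp9 and sp27 is the root, so the clade is the entire tree.
That clade contains 19 terminal taxa: sp1, sp13, sp16, sp25, sp27, sp29, sp3, sp32, sp39, sp43, sp44, sp45, sp49, sp53, sp58, sp60, sp66, sp67, sp9.

19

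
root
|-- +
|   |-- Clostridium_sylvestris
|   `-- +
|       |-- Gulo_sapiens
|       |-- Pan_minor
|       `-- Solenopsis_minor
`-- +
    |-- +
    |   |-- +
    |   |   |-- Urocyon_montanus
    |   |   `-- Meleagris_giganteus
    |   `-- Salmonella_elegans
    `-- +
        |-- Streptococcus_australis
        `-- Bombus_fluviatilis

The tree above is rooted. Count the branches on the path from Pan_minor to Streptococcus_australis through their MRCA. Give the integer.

6

The MRCA of Pan_minor and Streptococcus_australis is the root of the tree.
From Pan_minor up to that node: 3 branches. From Streptococcus_australis up to the same node: 3 branches. Total: 3 + 3 = 6.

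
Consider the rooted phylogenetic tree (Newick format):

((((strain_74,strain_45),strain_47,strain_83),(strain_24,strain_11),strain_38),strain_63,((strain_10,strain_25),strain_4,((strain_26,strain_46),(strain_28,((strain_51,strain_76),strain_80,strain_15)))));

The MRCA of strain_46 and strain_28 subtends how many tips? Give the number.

The MRCA of strain_46 and strain_28 is the node subtending ((strain_26,strain_46),(strain_28,((strain_51,strain_76),strain_80,strain_15))).
That clade contains 7 terminal taxa: strain_15, strain_26, strain_28, strain_46, strain_51, strain_76, strain_80.

7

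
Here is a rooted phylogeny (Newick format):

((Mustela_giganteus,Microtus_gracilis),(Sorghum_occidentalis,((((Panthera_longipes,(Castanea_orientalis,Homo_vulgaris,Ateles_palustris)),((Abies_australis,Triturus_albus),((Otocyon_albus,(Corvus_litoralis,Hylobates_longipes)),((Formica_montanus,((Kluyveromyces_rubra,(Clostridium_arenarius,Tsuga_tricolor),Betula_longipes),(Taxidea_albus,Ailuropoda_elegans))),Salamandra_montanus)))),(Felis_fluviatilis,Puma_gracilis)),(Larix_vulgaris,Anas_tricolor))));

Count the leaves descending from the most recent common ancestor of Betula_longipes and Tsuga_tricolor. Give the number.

The MRCA of Betula_longipes and Tsuga_tricolor is the node subtending (Kluyveromyces_rubra,(Clostridium_arenarius,Tsuga_tricolor),Betula_longipes).
That clade contains 4 terminal taxa: Betula_longipes, Clostridium_arenarius, Kluyveromyces_rubra, Tsuga_tricolor.

4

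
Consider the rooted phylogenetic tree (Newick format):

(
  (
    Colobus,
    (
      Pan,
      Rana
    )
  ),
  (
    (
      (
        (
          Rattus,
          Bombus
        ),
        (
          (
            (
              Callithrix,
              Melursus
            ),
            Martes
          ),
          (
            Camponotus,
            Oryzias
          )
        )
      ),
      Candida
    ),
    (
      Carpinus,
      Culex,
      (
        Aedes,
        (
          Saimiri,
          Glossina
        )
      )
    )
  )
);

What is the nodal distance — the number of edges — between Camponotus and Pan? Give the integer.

The MRCA of Camponotus and Pan is the root of the tree.
From Camponotus up to that node: 6 branches. From Pan up to the same node: 3 branches. Total: 6 + 3 = 9.

9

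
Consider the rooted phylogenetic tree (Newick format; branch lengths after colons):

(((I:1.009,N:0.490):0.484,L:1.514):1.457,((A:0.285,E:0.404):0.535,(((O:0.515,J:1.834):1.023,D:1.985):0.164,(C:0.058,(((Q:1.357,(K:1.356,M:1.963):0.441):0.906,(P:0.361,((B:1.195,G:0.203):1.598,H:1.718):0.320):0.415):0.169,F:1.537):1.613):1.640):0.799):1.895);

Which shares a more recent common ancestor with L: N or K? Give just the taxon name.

N

The MRCA of L and N subtends ((I,N),L) (3 taxa).
The MRCA of L and K is the root, subtending the entire tree (17 taxa).
The first is nested inside the second, so L shares a more recent common ancestor with N.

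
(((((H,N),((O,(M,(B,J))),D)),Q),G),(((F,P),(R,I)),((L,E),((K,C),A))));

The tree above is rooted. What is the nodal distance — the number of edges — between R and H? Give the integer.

9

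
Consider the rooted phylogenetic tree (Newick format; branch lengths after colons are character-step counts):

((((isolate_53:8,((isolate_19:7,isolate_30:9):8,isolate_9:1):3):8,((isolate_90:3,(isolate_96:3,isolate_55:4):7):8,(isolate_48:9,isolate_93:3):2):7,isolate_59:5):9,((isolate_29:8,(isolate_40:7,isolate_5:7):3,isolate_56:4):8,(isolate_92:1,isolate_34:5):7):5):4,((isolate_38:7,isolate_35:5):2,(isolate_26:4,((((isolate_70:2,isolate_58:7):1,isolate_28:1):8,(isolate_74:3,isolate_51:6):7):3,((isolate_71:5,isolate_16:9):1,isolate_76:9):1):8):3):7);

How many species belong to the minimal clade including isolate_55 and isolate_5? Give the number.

The MRCA of isolate_55 and isolate_5 is the node subtending (((isolate_53,((isolate_19,isolate_30),isolate_9)),((isolate_90,(isolate_96,isolate_55)),(isolate_48,isolate_93)),isolate_59),((isolate_29,(isolate_40,isolate_5),isolate_56),(isolate_92,isolate_34))).
That clade contains 16 terminal taxa: isolate_19, isolate_29, isolate_30, isolate_34, isolate_40, isolate_48, isolate_5, isolate_53, isolate_55, isolate_56, isolate_59, isolate_9, isolate_90, isolate_92, isolate_93, isolate_96.

16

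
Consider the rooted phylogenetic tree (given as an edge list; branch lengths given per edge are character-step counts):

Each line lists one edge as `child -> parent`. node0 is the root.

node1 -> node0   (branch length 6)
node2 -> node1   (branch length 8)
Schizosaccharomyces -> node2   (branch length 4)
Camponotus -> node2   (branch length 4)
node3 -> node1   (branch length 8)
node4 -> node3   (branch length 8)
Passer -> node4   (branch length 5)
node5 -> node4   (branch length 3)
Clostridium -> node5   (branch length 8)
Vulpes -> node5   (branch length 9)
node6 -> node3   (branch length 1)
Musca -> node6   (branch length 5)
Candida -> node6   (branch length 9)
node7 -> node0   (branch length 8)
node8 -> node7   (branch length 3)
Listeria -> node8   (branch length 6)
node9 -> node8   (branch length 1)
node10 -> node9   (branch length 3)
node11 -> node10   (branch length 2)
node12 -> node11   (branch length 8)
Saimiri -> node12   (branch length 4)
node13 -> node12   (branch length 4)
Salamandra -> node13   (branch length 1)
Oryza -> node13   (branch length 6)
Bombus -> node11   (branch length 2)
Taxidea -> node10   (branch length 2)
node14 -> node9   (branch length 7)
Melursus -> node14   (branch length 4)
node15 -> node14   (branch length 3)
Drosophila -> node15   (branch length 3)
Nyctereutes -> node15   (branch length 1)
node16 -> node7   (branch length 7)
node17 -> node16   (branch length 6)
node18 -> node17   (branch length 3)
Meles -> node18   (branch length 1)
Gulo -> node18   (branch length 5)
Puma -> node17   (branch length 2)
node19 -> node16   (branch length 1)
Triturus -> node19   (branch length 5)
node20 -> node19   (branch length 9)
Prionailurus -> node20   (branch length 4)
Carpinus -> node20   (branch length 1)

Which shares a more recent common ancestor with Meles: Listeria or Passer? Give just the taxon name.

Listeria

The MRCA of Meles and Listeria subtends ((Listeria,((((Saimiri,(Salamandra,Oryza)),Bombus),Taxidea),(Melursus,(Drosophila,Nyctereutes)))),(((Meles,Gulo),Puma),(Triturus,(Prionailurus,Carpinus)))) (15 taxa).
The MRCA of Meles and Passer is the root, subtending the entire tree (22 taxa).
The first is nested inside the second, so Meles shares a more recent common ancestor with Listeria.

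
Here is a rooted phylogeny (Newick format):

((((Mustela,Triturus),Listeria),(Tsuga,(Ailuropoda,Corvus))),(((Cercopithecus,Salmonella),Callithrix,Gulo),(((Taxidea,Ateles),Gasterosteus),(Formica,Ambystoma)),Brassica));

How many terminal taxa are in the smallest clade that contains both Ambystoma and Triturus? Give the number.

The MRCA of Ambystoma and Triturus is the root, so the clade is the entire tree.
That clade contains 16 terminal taxa: Ailuropoda, Ambystoma, Ateles, Brassica, Callithrix, Cercopithecus, Corvus, Formica, Gasterosteus, Gulo, Listeria, Mustela, Salmonella, Taxidea, Triturus, Tsuga.

16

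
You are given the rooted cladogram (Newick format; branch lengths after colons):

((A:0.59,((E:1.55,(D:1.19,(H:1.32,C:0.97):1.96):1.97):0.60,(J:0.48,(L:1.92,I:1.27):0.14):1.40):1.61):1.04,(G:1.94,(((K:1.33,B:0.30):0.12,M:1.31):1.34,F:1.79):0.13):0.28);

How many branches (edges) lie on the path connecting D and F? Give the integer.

8

The MRCA of D and F is the root of the tree.
From D up to that node: 5 branches. From F up to the same node: 3 branches. Total: 5 + 3 = 8.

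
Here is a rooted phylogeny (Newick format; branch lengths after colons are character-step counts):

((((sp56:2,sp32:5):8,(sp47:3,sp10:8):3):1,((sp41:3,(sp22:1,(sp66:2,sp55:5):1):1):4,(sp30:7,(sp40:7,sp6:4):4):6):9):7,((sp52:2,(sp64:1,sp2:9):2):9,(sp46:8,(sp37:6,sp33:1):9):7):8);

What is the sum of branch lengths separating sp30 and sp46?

The path runs sp30 → … → MRCA → … → sp46; the MRCA is the root of the tree.
Branch lengths along that path: 7 + 6 + 9 + 7 + 8 + 7 + 8 = 52.

52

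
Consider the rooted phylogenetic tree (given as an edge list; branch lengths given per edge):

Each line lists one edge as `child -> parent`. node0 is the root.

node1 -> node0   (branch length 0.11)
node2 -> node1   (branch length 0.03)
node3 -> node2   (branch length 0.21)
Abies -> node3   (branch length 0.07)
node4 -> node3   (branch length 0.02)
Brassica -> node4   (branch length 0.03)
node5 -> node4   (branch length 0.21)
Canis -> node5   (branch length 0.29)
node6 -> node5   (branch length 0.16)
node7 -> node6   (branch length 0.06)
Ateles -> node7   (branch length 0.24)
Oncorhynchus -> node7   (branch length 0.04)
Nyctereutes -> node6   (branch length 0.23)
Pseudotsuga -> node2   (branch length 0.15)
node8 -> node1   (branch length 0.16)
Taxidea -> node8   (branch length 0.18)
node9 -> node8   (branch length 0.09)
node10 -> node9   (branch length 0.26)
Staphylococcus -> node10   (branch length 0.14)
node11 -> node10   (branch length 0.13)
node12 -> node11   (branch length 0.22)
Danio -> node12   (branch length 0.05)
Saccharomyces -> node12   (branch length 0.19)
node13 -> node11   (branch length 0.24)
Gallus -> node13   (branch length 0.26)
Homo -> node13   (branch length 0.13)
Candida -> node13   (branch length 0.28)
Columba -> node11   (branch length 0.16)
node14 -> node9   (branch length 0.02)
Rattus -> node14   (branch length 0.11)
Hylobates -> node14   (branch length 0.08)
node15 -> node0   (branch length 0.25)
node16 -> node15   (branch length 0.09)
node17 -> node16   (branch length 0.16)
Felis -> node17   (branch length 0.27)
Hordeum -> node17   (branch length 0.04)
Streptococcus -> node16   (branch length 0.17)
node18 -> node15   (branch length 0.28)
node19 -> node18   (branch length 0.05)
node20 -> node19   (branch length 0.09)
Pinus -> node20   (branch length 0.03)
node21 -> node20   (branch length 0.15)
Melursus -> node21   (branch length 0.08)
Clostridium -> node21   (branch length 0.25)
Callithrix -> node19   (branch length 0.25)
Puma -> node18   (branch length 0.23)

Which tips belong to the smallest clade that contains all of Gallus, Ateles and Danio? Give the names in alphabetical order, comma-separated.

Tracing Gallus: it sits inside (Gallus,Homo,Candida).
Tracing Ateles: it sits inside (Ateles,Oncorhynchus).
Tracing Danio: it sits inside (Danio,Saccharomyces).
The smallest clade enclosing all 3 is (((Abies,(Brassica,(Canis,((Ateles,Oncorhynchus),Nyctereutes)))),Pseudotsuga),(Taxidea,((Staphylococcus,((Danio,Saccharomyces),(Gallus,Homo,Candida),Columba)),(Rattus,Hylobates)))); the answer is its 17 terminal taxa in alphabetical order.

Abies, Ateles, Brassica, Candida, Canis, Columba, Danio, Gallus, Homo, Hylobates, Nyctereutes, Oncorhynchus, Pseudotsuga, Rattus, Saccharomyces, Staphylococcus, Taxidea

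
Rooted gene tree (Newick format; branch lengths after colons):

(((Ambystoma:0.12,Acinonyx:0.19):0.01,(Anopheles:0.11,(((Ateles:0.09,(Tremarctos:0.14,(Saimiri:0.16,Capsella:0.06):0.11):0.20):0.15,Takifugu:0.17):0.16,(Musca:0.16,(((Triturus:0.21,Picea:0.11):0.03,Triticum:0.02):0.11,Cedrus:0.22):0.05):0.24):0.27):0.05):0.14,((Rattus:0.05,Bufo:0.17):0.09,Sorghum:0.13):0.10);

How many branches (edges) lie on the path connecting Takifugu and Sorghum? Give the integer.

7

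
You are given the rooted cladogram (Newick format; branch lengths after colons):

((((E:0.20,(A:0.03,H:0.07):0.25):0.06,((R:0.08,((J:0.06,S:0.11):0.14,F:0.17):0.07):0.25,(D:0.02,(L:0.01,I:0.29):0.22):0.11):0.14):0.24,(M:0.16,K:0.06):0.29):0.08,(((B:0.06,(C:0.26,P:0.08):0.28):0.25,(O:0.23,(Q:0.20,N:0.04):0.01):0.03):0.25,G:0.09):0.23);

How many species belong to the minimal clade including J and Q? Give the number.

19

The MRCA of J and Q is the root, so the clade is the entire tree.
That clade contains 19 terminal taxa: A, B, C, D, E, F, G, H, I, J, K, L, M, N, O, P, Q, R, S.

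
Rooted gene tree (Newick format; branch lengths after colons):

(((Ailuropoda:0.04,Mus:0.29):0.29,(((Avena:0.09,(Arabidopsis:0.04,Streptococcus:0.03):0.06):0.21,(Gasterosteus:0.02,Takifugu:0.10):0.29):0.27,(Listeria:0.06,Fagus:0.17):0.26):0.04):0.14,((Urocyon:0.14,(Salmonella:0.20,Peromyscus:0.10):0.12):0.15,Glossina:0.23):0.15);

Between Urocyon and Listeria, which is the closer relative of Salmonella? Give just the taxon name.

Urocyon

The MRCA of Salmonella and Urocyon subtends (Urocyon,(Salmonella,Peromyscus)) (3 taxa).
The MRCA of Salmonella and Listeria is the root, subtending the entire tree (13 taxa).
The first is nested inside the second, so Salmonella shares a more recent common ancestor with Urocyon.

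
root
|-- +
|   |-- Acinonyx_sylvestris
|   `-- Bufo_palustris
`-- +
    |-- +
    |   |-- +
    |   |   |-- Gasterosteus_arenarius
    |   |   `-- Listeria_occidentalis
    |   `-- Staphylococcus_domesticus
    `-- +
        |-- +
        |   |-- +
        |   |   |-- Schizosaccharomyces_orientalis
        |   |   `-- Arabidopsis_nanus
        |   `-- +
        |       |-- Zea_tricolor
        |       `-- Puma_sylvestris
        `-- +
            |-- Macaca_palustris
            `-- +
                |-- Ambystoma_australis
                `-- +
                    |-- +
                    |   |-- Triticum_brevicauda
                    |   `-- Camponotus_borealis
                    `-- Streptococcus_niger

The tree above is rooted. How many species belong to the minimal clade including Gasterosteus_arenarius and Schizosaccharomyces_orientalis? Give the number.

12

The MRCA of Gasterosteus_arenarius and Schizosaccharomyces_orientalis is the node subtending (((Gasterosteus_arenarius,Listeria_occidentalis),Staphylococcus_domesticus),(((Schizosaccharomyces_orientalis,Arabidopsis_nanus),(Zea_tricolor,Puma_sylvestris)),(Macaca_palustris,(Ambystoma_australis,((Triticum_brevicauda,Camponotus_borealis),Streptococcus_niger))))).
That clade contains 12 terminal taxa: Ambystoma_australis, Arabidopsis_nanus, Camponotus_borealis, Gasterosteus_arenarius, Listeria_occidentalis, Macaca_palustris, Puma_sylvestris, Schizosaccharomyces_orientalis, Staphylococcus_domesticus, Streptococcus_niger, Triticum_brevicauda, Zea_tricolor.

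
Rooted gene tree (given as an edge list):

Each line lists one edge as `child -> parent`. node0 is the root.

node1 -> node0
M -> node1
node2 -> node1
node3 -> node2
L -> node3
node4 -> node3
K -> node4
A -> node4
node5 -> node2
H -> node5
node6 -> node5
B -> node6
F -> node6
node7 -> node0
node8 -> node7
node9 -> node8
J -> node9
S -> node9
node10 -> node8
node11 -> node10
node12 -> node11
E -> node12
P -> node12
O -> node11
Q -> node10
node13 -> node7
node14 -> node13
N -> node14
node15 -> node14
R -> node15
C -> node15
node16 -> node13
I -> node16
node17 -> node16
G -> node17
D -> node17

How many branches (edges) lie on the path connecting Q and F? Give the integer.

9

The MRCA of Q and F is the root of the tree.
From Q up to that node: 4 branches. From F up to the same node: 5 branches. Total: 4 + 5 = 9.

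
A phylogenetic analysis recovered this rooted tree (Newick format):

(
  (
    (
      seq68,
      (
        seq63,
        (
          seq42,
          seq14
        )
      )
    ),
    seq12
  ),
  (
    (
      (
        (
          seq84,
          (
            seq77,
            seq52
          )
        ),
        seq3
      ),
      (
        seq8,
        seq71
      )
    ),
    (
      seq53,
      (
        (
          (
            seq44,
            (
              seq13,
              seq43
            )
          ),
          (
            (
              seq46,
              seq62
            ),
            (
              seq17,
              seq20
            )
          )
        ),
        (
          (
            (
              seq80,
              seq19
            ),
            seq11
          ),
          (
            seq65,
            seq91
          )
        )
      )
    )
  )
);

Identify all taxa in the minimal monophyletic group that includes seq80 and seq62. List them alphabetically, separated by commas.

Tracing seq80: it sits inside (seq80,seq19).
Tracing seq62: it sits inside (seq46,seq62).
The smallest clade enclosing both is (((seq44,(seq13,seq43)),((seq46,seq62),(seq17,seq20))),(((seq80,seq19),seq11),(seq65,seq91))); the answer is its 12 terminal taxa in alphabetical order.

seq11, seq13, seq17, seq19, seq20, seq43, seq44, seq46, seq62, seq65, seq80, seq91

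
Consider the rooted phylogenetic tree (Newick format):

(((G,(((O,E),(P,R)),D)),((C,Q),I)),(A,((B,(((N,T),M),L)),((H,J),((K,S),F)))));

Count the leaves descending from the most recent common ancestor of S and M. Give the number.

10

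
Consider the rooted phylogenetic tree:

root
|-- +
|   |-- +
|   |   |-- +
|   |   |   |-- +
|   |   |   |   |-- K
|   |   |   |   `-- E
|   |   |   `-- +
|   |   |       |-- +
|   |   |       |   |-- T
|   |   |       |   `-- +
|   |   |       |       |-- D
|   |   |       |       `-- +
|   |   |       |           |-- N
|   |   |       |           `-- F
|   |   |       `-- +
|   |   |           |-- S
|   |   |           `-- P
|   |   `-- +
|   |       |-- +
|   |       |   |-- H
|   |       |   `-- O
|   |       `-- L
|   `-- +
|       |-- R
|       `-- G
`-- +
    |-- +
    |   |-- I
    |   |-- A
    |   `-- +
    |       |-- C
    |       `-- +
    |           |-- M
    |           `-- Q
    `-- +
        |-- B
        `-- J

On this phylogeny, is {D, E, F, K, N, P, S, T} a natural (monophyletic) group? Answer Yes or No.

The most recent common ancestor of these taxa subtends ((K,E),((T,(D,(N,F))),(S,P))).
That clade has exactly 8 tips — every listed taxon and nothing else — so the group is monophyletic.

Yes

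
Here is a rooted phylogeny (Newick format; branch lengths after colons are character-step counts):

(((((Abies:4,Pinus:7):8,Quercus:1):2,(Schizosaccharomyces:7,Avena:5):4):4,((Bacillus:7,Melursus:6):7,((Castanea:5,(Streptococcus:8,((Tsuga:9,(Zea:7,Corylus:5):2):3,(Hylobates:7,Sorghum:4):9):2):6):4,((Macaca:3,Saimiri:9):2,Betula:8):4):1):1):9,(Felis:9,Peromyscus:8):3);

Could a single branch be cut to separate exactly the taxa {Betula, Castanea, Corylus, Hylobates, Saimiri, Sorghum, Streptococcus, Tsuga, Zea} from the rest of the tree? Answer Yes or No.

The MRCA of the listed taxa subtends ((Castanea,(Streptococcus,((Tsuga,(Zea,Corylus)),(Hylobates,Sorghum)))),((Macaca,Saimiri),Betula)).
That clade also contains Macaca, which is not in the proposed group, so the group is not monophyletic.

No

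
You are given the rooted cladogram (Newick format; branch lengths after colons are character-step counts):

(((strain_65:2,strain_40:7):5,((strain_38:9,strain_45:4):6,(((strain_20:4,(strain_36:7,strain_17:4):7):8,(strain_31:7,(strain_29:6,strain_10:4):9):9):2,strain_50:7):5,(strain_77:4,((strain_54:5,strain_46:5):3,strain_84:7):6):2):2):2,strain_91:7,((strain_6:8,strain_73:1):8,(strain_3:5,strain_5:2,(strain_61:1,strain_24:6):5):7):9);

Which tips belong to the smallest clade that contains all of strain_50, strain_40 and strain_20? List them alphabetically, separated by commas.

strain_10, strain_17, strain_20, strain_29, strain_31, strain_36, strain_38, strain_40, strain_45, strain_46, strain_50, strain_54, strain_65, strain_77, strain_84

Tracing strain_50: it sits inside (((strain_20,(strain_36,strain_17)),(strain_31,(strain_29,strain_10))),strain_50).
Tracing strain_40: it sits inside (strain_65,strain_40).
Tracing strain_20: it sits inside (strain_20,(strain_36,strain_17)).
The smallest clade enclosing all 3 is ((strain_65,strain_40),((strain_38,strain_45),(((strain_20,(strain_36,strain_17)),(strain_31,(strain_29,strain_10))),strain_50),(strain_77,((strain_54,strain_46),strain_84)))); the answer is its 15 terminal taxa in alphabetical order.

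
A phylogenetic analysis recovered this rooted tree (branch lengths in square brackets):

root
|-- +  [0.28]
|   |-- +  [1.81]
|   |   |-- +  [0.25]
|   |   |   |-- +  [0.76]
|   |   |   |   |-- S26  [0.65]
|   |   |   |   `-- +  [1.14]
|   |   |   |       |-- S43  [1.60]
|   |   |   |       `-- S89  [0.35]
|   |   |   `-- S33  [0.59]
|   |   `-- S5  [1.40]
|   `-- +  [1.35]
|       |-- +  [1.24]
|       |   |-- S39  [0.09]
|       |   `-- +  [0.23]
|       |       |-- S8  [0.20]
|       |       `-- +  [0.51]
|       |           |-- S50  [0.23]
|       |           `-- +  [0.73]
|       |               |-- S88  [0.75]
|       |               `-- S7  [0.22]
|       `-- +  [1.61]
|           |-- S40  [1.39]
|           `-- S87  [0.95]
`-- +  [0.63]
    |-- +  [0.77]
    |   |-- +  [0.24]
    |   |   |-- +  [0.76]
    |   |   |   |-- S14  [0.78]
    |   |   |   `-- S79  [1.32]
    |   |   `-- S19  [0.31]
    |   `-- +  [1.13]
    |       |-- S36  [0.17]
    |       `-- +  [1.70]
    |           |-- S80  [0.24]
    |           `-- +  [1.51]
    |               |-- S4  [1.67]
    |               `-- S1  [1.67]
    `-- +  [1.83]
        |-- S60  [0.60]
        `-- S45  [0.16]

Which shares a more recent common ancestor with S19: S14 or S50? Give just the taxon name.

S14

The MRCA of S19 and S14 subtends ((S14,S79),S19) (3 taxa).
The MRCA of S19 and S50 is the root, subtending the entire tree (21 taxa).
The first is nested inside the second, so S19 shares a more recent common ancestor with S14.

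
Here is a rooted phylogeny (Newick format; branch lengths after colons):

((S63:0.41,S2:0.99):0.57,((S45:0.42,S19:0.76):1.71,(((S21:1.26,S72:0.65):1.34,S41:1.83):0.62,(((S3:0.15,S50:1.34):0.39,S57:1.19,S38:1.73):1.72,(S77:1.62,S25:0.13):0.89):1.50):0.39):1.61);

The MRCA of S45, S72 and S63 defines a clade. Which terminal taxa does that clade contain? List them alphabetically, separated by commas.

Tracing S45: it sits inside (S45,S19).
Tracing S72: it sits inside (S21,S72).
Tracing S63: it sits inside (S63,S2).
The smallest clade enclosing all 3 is the whole tree (their MRCA is the root), so the answer is all 13 tips in alphabetical order.

S19, S2, S21, S25, S3, S38, S41, S45, S50, S57, S63, S72, S77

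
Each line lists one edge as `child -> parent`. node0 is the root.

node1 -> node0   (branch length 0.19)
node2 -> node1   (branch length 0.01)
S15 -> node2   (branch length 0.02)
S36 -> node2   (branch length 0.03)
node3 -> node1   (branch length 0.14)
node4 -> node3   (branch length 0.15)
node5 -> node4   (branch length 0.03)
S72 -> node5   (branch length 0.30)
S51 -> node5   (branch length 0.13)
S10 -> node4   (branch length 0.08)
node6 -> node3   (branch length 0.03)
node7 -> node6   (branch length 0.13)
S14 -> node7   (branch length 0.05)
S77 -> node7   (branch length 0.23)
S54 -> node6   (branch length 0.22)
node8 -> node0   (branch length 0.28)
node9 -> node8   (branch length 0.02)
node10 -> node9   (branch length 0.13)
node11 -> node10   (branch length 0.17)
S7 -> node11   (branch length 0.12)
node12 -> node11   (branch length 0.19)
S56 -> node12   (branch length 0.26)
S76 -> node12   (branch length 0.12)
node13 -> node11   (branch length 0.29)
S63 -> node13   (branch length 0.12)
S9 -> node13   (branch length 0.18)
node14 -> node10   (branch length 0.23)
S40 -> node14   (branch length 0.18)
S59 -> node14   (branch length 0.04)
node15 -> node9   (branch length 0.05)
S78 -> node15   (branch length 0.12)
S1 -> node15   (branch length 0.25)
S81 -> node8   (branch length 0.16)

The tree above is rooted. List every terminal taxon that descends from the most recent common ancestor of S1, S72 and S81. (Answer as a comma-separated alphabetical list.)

S1, S10, S14, S15, S36, S40, S51, S54, S56, S59, S63, S7, S72, S76, S77, S78, S81, S9

Tracing S1: it sits inside (S78,S1).
Tracing S72: it sits inside (S72,S51).
Tracing S81: it sits inside ((((S7,(S56,S76),(S63,S9)),(S40,S59)),(S78,S1)),S81).
The smallest clade enclosing all 3 is the whole tree (their MRCA is the root), so the answer is all 18 tips in alphabetical order.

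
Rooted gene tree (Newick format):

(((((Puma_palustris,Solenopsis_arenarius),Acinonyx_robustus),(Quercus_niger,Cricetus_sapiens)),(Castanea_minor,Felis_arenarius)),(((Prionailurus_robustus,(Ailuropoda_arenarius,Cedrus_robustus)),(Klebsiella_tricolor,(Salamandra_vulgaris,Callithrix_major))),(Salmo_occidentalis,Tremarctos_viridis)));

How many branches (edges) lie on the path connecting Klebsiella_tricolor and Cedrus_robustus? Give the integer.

5

The MRCA of Klebsiella_tricolor and Cedrus_robustus is the node subtending ((Prionailurus_robustus,(Ailuropoda_arenarius,Cedrus_robustus)),(Klebsiella_tricolor,(Salamandra_vulgaris,Callithrix_major))).
From Klebsiella_tricolor up to that node: 2 branches. From Cedrus_robustus up to the same node: 3 branches. Total: 2 + 3 = 5.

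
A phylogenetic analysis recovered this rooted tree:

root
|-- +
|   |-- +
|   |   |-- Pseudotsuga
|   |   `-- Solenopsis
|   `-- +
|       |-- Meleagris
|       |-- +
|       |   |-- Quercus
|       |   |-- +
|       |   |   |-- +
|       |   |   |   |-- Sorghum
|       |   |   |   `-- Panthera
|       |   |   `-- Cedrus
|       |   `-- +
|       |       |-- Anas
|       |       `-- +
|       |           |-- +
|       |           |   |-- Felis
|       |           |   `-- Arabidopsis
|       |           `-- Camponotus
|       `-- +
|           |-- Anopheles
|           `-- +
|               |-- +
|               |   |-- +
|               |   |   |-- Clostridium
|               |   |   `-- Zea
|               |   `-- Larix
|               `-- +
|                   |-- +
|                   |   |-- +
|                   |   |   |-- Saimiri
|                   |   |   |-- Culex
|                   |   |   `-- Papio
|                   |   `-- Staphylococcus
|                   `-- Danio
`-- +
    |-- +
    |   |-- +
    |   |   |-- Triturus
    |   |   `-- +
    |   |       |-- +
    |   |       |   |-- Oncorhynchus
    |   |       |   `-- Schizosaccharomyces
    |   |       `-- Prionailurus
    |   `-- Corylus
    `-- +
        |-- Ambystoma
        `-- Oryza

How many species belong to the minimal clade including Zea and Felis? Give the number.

The MRCA of Zea and Felis is the node subtending (Meleagris,(Quercus,((Sorghum,Panthera),Cedrus),(Anas,((Felis,Arabidopsis),Camponotus))),(Anopheles,(((Clostridium,Zea),Larix),(((Saimiri,Culex,Papio),Staphylococcus),Danio)))).
That clade contains 18 terminal taxa: Anas, Anopheles, Arabidopsis, Camponotus, Cedrus, Clostridium, Culex, Danio, Felis, Larix, Meleagris, Panthera, Papio, Quercus, Saimiri, Sorghum, Staphylococcus, Zea.

18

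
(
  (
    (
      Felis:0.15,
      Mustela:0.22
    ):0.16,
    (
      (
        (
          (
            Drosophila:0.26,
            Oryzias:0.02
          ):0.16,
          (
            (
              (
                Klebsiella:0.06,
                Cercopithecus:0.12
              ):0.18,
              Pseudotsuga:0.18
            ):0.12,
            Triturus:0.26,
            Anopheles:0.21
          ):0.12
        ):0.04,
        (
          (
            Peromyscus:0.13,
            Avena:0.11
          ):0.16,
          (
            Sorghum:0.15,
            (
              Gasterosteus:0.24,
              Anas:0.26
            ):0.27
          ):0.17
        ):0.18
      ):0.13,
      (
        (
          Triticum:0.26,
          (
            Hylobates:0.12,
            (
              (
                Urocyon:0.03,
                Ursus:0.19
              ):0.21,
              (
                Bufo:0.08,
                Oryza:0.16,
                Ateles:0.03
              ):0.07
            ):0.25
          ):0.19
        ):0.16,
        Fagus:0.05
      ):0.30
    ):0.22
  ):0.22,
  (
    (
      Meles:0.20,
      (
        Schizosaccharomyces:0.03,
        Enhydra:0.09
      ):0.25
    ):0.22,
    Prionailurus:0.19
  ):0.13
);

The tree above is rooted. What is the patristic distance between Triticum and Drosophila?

1.31

The path runs Triticum → … → MRCA → … → Drosophila; the MRCA is the node subtending ((((Drosophila,Oryzias),(((Klebsiella,Cercopithecus),Pseudotsuga),Triturus,Anopheles)),((Peromyscus,Avena),(Sorghum,(Gasterosteus,Anas)))),((Triticum,(Hylobates,((Urocyon,Ursus),(Bufo,Oryza,Ateles)))),Fagus)).
Branch lengths along that path: 0.26 + 0.16 + 0.30 + 0.13 + 0.04 + 0.16 + 0.26 = 1.31.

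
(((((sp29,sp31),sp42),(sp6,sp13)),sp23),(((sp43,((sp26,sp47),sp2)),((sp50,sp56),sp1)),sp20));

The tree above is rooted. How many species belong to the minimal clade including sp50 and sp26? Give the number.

7

The MRCA of sp50 and sp26 is the node subtending ((sp43,((sp26,sp47),sp2)),((sp50,sp56),sp1)).
That clade contains 7 terminal taxa: sp1, sp2, sp26, sp43, sp47, sp50, sp56.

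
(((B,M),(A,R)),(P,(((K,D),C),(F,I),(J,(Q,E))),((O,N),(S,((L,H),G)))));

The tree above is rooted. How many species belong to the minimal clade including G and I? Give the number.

The MRCA of G and I is the node subtending (P,(((K,D),C),(F,I),(J,(Q,E))),((O,N),(S,((L,H),G)))).
That clade contains 15 terminal taxa: C, D, E, F, G, H, I, J, K, L, N, O, P, Q, S.

15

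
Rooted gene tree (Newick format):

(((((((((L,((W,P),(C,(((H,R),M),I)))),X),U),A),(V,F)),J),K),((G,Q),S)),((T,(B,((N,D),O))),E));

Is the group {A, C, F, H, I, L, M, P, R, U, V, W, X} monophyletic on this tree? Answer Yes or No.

The most recent common ancestor of these taxa subtends (((((L,((W,P),(C,(((H,R),M),I)))),X),U),A),(V,F)).
That clade has exactly 13 tips — every listed taxon and nothing else — so the group is monophyletic.

Yes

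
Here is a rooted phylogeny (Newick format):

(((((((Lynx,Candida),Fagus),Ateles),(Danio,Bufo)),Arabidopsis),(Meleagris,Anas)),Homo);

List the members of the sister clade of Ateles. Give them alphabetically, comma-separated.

Candida, Fagus, Lynx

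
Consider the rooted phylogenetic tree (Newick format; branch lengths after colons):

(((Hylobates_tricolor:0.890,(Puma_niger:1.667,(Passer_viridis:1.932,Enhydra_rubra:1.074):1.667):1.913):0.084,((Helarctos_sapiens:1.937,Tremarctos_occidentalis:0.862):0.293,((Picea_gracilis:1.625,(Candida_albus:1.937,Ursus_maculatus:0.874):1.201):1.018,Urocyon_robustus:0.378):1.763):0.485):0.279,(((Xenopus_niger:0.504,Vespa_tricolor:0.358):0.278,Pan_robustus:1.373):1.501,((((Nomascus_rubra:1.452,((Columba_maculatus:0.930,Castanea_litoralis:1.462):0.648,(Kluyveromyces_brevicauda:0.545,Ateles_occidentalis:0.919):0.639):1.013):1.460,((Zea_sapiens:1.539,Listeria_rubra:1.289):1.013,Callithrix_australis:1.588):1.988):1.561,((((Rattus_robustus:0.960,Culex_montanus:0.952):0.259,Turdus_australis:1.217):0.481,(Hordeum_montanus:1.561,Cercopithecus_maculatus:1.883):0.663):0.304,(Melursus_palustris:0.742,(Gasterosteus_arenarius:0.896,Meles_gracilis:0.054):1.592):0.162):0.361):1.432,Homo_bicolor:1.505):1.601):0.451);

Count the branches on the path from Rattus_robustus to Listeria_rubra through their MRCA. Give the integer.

9

The MRCA of Rattus_robustus and Listeria_rubra is the node subtending (((Nomascus_rubra,((Columba_maculatus,Castanea_litoralis),(Kluyveromyces_brevicauda,Ateles_occidentalis))),((Zea_sapiens,Listeria_rubra),Callithrix_australis)),((((Rattus_robustus,Culex_montanus),Turdus_australis),(Hordeum_montanus,Cercopithecus_maculatus)),(Melursus_palustris,(Gasterosteus_arenarius,Meles_gracilis)))).
From Rattus_robustus up to that node: 5 branches. From Listeria_rubra up to the same node: 4 branches. Total: 5 + 4 = 9.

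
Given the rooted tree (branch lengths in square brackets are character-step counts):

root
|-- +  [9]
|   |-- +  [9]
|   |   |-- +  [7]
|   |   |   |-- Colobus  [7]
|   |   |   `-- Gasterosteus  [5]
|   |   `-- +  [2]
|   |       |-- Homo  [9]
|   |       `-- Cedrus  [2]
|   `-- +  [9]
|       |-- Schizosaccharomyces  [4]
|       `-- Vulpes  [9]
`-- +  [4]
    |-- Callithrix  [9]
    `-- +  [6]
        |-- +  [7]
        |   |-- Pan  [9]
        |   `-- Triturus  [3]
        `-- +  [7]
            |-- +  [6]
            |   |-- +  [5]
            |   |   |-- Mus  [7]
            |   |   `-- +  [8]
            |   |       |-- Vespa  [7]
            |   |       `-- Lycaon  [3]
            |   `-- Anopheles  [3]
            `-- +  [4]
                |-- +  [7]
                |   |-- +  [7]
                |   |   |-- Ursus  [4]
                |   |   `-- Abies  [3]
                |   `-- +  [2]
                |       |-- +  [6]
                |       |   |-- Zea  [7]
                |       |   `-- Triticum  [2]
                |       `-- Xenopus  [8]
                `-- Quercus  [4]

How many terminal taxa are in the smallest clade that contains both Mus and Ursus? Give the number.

10

The MRCA of Mus and Ursus is the node subtending (((Mus,(Vespa,Lycaon)),Anopheles),(((Ursus,Abies),((Zea,Triticum),Xenopus)),Quercus)).
That clade contains 10 terminal taxa: Abies, Anopheles, Lycaon, Mus, Quercus, Triticum, Ursus, Vespa, Xenopus, Zea.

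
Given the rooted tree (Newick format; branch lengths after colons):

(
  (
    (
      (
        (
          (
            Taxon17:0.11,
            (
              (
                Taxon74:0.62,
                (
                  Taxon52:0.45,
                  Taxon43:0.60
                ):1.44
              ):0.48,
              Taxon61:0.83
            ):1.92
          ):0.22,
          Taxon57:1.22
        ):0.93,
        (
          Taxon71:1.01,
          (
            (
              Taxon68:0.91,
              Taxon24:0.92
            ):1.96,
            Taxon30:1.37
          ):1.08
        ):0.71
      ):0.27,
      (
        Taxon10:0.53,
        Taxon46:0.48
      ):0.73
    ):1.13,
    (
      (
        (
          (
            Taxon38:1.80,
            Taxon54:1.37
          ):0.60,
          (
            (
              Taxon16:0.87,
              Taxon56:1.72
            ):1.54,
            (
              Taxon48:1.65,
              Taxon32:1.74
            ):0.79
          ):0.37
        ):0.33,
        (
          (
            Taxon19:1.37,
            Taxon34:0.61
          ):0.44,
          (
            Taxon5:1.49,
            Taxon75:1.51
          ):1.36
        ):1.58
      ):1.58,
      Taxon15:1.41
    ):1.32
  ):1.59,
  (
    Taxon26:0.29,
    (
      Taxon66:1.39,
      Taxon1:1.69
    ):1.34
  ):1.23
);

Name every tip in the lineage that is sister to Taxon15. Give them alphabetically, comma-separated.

Taxon15 attaches to the tree at the node subtending ((((Taxon38,Taxon54),((Taxon16,Taxon56),(Taxon48,Taxon32))),((Taxon19,Taxon34),(Taxon5,Taxon75))),Taxon15).
The other lineage descending from that same node — the sister group — is (((Taxon38,Taxon54),((Taxon16,Taxon56),(Taxon48,Taxon32))),((Taxon19,Taxon34),(Taxon5,Taxon75))); its 10 tips in alphabetical order are the answer.

Taxon16, Taxon19, Taxon32, Taxon34, Taxon38, Taxon48, Taxon5, Taxon54, Taxon56, Taxon75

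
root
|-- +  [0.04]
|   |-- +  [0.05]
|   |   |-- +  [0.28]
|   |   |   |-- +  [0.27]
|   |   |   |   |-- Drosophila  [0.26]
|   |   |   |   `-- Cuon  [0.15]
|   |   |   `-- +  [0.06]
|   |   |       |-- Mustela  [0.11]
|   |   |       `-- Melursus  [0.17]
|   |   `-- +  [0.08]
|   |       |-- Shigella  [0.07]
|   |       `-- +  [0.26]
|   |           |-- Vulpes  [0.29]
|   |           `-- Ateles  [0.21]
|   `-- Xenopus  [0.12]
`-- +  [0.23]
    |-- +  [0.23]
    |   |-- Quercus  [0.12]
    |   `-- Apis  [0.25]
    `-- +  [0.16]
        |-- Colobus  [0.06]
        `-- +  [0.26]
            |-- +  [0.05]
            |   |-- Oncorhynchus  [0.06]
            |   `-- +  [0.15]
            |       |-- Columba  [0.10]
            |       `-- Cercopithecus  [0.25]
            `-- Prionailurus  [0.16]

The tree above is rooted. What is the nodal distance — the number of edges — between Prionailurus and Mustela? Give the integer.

9

The MRCA of Prionailurus and Mustela is the root of the tree.
From Prionailurus up to that node: 4 branches. From Mustela up to the same node: 5 branches. Total: 4 + 5 = 9.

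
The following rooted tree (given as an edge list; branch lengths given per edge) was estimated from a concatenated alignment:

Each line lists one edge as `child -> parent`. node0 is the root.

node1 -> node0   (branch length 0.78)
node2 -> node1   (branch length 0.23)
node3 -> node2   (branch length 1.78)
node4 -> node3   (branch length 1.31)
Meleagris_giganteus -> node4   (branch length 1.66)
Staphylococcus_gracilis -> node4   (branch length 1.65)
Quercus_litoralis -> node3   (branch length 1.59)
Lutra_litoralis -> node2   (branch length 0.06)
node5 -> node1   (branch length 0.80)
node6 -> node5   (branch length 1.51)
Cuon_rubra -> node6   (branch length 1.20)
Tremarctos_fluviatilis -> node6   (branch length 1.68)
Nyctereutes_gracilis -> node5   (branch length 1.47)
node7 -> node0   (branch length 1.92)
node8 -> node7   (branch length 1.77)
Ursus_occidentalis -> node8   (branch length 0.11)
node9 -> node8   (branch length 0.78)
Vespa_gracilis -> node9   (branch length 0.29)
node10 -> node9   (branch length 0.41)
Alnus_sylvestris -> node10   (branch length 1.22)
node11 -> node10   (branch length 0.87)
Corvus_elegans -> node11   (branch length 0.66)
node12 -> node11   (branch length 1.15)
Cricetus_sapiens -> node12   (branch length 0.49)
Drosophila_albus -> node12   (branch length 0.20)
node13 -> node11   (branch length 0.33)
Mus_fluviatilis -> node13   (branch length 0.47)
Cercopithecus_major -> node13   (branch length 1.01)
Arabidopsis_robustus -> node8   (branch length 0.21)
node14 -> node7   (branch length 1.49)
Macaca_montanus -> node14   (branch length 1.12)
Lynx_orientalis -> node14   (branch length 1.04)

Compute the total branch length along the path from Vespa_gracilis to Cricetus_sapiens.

The path runs Vespa_gracilis → … → MRCA → … → Cricetus_sapiens; the MRCA is the node subtending (Vespa_gracilis,(Alnus_sylvestris,(Corvus_elegans,(Cricetus_sapiens,Drosophila_albus),(Mus_fluviatilis,Cercopithecus_major)))).
Branch lengths along that path: 0.29 + 0.41 + 0.87 + 1.15 + 0.49 = 3.21.

3.21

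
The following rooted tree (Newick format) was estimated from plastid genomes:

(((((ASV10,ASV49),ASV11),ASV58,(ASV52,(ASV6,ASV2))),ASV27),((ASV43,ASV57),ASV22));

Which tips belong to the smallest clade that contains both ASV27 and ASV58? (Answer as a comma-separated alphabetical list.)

ASV10, ASV11, ASV2, ASV27, ASV49, ASV52, ASV58, ASV6

Tracing ASV27: it sits inside ((((ASV10,ASV49),ASV11),ASV58,(ASV52,(ASV6,ASV2))),ASV27).
Tracing ASV58: it sits inside (((ASV10,ASV49),ASV11),ASV58,(ASV52,(ASV6,ASV2))).
The smallest clade enclosing both is ((((ASV10,ASV49),ASV11),ASV58,(ASV52,(ASV6,ASV2))),ASV27); the answer is its 8 terminal taxa in alphabetical order.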